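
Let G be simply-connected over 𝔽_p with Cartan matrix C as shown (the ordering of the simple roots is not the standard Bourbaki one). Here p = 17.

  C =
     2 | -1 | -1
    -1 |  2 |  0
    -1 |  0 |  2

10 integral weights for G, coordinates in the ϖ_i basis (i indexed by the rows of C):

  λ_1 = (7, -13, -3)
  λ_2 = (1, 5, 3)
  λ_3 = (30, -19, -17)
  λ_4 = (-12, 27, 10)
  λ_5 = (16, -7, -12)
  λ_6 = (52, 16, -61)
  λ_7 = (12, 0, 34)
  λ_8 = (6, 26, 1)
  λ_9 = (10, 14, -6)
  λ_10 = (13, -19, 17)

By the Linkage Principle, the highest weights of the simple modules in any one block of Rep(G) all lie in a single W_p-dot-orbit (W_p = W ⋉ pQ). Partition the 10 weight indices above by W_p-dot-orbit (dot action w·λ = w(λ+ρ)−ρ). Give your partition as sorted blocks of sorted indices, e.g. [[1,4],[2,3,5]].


Dynkin diagram of C (from the 4 off-diagonal −1 entries): A_3.

Each λ_j+ρ reduced to Ā_17; 3-tuples below use C's row order:

  1: (2, 6, 4) · 2: (2, 6, 4) · 3: (2, 1, 1) · 4: (0, 6, 11) · 5: (0, 6, 11) · 6: (8, 2, 7) · 7: (2, 1, 1) · 8: (8, 2, 7) · 9: (2, 6, 4) · 10: (2, 1, 1)

These 10 weights hit 4 W_17-dot-orbits; sizes (3, 3, 2, 2):

[[1, 2, 9], [3, 7, 10], [4, 5], [6, 8]]


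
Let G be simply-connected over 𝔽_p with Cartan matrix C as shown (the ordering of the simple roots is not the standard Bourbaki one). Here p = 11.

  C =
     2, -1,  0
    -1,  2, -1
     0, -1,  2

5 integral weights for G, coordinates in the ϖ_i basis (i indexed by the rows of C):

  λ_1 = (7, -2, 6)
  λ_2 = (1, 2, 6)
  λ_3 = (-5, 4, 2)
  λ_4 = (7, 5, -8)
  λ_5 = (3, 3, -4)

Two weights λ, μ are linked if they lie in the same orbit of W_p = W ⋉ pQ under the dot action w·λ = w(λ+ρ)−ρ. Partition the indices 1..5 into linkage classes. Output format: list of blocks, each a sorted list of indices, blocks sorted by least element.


Dynkin diagram of C (from the 4 off-diagonal −1 entries): A_3.

Folding the 5 weights λ_j+ρ into Ā_11 (reps in the given 3-coord order):

    λ_1+ρ ↦ (4, 1, 3)
    λ_2+ρ ↦ (1, 3, 6)
    λ_3+ρ ↦ (4, 1, 3)
    λ_4+ρ ↦ (4, 1, 3)
    λ_5+ρ ↦ (4, 1, 3)

Linkage partition of the 5 weights (2 classes, p=11):

[[1, 3, 4, 5], [2]]


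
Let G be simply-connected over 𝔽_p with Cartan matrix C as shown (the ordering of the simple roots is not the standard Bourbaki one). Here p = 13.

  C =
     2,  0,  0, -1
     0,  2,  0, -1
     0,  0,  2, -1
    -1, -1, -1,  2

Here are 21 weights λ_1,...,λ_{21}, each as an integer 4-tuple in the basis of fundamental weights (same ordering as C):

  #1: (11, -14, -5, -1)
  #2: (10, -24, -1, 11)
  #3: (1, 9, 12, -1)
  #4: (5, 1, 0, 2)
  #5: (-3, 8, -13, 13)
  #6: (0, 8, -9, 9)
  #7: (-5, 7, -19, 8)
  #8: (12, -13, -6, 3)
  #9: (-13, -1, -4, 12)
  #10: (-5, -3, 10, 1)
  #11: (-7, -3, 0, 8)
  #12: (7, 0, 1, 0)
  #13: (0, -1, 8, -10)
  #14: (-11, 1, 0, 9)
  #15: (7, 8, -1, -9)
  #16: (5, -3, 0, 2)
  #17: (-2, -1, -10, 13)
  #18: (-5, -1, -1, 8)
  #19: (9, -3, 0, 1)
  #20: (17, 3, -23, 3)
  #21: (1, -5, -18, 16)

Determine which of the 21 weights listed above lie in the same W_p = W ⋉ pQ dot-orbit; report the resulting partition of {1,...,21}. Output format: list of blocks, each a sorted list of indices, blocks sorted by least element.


C ↔ D_4 under row/col permutation; |W(D_4)| = 192.

W_13-reps of the 21 weights in Ā_13 (same 4-coord order as C):

  λ_1 → (0, 1, 8, 0)
  λ_2 → (10, 2, 1, 0)
  λ_3 → (10, 2, 1, 0)
  λ_4 → (6, 2, 1, 1)
  λ_5 → (8, 1, 2, 1)
  λ_6 → (6, 2, 1, 1)
  λ_7 → (4, 0, 0, 4)
  λ_8 → (0, 1, 8, 0)
  λ_9 → (10, 2, 1, 0)
  λ_10 → (0, 2, 7, 2)
  λ_11 → (6, 2, 1, 1)
  λ_12 → (8, 1, 2, 1)
  λ_13 → (0, 1, 8, 0)
  λ_14 → (10, 2, 1, 0)
  λ_15 → (0, 1, 8, 0)
  λ_16 → (6, 2, 1, 1)
  λ_17 → (0, 1, 8, 0)
  λ_18 → (4, 0, 0, 4)
  λ_19 → (10, 2, 1, 0)
  λ_20 → (4, 0, 0, 4)
  λ_21 → (0, 2, 7, 2)

6 distinct reps among the 21 weights ⇒ 6 W_13-linkage classes:

[[1, 8, 13, 15, 17], [2, 3, 9, 14, 19], [4, 6, 11, 16], [5, 12], [7, 18, 20], [10, 21]]


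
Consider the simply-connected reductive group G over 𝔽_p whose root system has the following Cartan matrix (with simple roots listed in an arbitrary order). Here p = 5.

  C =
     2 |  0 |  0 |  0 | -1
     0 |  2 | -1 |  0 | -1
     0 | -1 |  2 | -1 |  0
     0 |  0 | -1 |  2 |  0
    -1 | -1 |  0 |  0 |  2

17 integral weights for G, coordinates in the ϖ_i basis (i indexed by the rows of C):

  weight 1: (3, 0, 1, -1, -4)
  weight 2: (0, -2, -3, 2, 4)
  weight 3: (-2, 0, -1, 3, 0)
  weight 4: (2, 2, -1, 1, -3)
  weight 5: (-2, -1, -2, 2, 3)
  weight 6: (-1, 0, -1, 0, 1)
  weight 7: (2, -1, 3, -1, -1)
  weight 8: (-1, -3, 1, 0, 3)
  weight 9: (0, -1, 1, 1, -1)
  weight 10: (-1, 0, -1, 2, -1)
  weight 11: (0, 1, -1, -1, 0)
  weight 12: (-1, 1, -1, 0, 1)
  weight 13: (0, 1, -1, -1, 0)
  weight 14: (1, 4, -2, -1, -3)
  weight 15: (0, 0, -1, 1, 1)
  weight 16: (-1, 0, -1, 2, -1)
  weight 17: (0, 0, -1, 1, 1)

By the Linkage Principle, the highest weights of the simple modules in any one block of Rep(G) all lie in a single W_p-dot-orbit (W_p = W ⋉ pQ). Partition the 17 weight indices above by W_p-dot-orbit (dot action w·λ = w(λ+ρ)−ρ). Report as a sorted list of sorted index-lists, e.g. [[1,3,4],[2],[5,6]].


C ↔ A_5 under row/col permutation; |W(A_5)| = 720.

Alcove-folded reps (p=5, 17 weights, presented ϖ-order):

  [1] (1, 2, 0, 0, 1) · [2] (0, 2, 0, 1, 2) · [3] (0, 1, 0, 3, 0) · [4] (0, 1, 0, 1, 2) · [5] (0, 1, 0, 1, 2) · [6] (0, 1, 0, 1, 2) · [7] (1, 0, 2, 2, 0) · [8] (0, 2, 0, 1, 2) · [9] (1, 0, 2, 2, 0) · [10] (0, 1, 0, 3, 0) · [11] (1, 2, 0, 0, 1) · [12] (0, 2, 0, 1, 2) · [13] (1, 2, 0, 0, 1) · [14] (0, 2, 0, 1, 2) · [15] (0, 1, 0, 1, 2) · [16] (0, 1, 0, 3, 0) · [17] (0, 1, 0, 1, 2)

Grouping the 17 weights by Ā_5-representative: 5 linkage classes.

[[1, 11, 13], [2, 8, 12, 14], [3, 10, 16], [4, 5, 6, 15, 17], [7, 9]]


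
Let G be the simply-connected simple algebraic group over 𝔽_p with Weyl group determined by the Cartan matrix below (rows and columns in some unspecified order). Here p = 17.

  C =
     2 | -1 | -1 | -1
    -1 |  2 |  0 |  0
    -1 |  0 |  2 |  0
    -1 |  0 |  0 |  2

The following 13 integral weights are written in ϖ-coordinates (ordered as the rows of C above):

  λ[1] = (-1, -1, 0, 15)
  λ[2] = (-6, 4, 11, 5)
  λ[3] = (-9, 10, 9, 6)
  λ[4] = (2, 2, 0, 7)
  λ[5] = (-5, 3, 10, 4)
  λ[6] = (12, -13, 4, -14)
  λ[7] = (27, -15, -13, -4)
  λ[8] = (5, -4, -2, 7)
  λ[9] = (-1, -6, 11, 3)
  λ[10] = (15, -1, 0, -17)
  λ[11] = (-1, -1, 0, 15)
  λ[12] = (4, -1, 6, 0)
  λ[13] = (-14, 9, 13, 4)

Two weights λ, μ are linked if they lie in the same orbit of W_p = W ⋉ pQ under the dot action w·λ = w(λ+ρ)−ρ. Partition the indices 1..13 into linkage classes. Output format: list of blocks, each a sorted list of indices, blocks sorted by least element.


Cartan matrix: type D_4 (|W|=192); un-permuting the 4 rows.

W_17-reps of the 13 weights in Ā_17 (same 4-coord order as C):

  1: (0, 0, 1, 16) · 2: (4, 0, 7, 1) · 3: (4, 3, 2, 1) · 4: (2, 3, 1, 8) · 5: (4, 0, 7, 1) · 6: (4, 0, 7, 1) · 7: (2, 3, 1, 8) · 8: (2, 3, 1, 8) · 9: (4, 0, 7, 1) · 10: (0, 0, 1, 16) · 11: (0, 0, 1, 16) · 12: (4, 0, 7, 1) · 13: (2, 3, 1, 8)

Partition of {1..13} into 4 W_17-dot-orbits:

[[1, 10, 11], [2, 5, 6, 9, 12], [3], [4, 7, 8, 13]]


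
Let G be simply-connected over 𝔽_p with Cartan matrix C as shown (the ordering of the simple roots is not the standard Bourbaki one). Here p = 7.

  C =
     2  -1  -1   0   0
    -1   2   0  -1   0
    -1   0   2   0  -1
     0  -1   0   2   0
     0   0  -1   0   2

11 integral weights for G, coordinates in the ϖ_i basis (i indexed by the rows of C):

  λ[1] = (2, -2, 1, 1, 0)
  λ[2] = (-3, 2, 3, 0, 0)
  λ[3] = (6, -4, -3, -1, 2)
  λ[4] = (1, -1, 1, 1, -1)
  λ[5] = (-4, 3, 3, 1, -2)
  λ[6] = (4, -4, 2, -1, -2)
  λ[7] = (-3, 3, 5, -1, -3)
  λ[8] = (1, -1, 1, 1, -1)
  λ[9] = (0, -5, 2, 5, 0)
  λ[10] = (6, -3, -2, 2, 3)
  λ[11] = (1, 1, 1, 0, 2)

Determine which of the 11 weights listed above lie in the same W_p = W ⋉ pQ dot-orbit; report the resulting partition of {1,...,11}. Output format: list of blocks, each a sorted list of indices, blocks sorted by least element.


A_5 Cartan matrix, 5 simple roots permuted; ρ=(1,1,1,1,1).

Alcove-folded reps (p=7, 11 weights, presented ϖ-order):

  [1] (2, 1, 2, 1, 1);  [2] (2, 1, 2, 1, 1);  [3] (2, 0, 2, 2, 0);  [4] (2, 0, 2, 2, 0);  [5] (3, 1, 0, 2, 1);  [6] (2, 0, 2, 2, 0);  [7] (2, 1, 2, 1, 1);  [8] (2, 0, 2, 2, 0);  [9] (3, 1, 0, 2, 1);  [10] (3, 1, 0, 2, 1);  [11] (2, 0, 2, 2, 0)

These 11 weights hit 3 W_7-dot-orbits; sizes (3, 5, 3):

[[1, 2, 7], [3, 4, 6, 8, 11], [5, 9, 10]]


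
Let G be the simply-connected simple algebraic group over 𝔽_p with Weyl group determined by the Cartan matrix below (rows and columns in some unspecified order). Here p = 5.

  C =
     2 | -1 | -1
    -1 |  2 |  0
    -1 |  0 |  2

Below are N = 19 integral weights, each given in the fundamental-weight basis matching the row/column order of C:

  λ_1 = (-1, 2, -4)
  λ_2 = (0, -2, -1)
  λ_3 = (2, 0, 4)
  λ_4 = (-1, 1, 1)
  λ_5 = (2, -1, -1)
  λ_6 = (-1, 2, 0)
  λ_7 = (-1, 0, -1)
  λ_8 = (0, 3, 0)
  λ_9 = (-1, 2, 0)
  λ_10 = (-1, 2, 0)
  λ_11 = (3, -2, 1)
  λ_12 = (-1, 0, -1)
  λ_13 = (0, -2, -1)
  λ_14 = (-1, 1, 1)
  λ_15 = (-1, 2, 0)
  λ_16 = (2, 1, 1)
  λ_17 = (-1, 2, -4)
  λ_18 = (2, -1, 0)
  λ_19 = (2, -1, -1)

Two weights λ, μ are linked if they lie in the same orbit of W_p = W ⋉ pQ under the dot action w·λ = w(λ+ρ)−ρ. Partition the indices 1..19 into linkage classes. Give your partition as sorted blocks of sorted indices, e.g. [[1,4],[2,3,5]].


Dynkin diagram of C (from the 4 off-diagonal −1 entries): A_3.

Alcove-folded reps (p=5, 19 weights, presented ϖ-order):

    λ_1+ρ ↦ (3, 0, 0)
    λ_2+ρ ↦ (0, 1, 0)
    λ_3+ρ ↦ (0, 3, 1)
    λ_4+ρ ↦ (0, 2, 2)
    λ_5+ρ ↦ (3, 0, 0)
    λ_6+ρ ↦ (0, 3, 1)
    λ_7+ρ ↦ (0, 1, 0)
    λ_8+ρ ↦ (1, 3, 0)
    λ_9+ρ ↦ (0, 3, 1)
    λ_10+ρ ↦ (0, 3, 1)
    λ_11+ρ ↦ (3, 0, 1)
    λ_12+ρ ↦ (0, 1, 0)
    λ_13+ρ ↦ (0, 1, 0)
    λ_14+ρ ↦ (0, 2, 2)
    λ_15+ρ ↦ (0, 3, 1)
    λ_16+ρ ↦ (3, 0, 0)
    λ_17+ρ ↦ (3, 0, 0)
    λ_18+ρ ↦ (3, 0, 1)
    λ_19+ρ ↦ (3, 0, 0)

Linkage partition of the 19 weights (6 classes, p=5):

[[1, 5, 16, 17, 19], [2, 7, 12, 13], [3, 6, 9, 10, 15], [4, 14], [8], [11, 18]]


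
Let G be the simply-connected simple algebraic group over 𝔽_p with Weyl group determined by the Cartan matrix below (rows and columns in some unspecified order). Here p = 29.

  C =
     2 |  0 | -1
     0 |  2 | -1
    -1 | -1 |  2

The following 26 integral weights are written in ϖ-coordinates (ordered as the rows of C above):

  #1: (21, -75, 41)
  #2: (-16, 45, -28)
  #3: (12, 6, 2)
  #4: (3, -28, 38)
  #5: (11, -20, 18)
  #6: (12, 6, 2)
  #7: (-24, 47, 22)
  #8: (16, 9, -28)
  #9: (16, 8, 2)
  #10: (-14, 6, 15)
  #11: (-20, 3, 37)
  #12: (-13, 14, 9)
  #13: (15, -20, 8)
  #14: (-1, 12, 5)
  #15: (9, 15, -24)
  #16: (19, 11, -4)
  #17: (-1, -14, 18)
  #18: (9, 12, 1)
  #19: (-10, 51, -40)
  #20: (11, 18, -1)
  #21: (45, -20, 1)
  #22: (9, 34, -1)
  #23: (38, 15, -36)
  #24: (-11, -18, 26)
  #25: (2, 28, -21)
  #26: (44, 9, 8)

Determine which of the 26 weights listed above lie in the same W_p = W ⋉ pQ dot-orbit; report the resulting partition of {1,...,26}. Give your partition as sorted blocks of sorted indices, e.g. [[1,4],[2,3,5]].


C ↔ A_3 under row/col permutation; |W(A_3)| = 24.

Folding the 26 weights λ_j+ρ into Ā_29 (reps in the given 3-coord order):

  [1] (13, 7, 3) · [2] (10, 13, 2) · [3] (13, 7, 3) · [4] (10, 13, 2) · [5] (10, 17, 0) · [6] (13, 7, 3) · [7] (0, 13, 6) · [8] (10, 17, 0) · [9] (17, 9, 3) · [10] (13, 7, 3) · [11] (6, 9, 10) · [12] (10, 13, 2) · [13] (6, 9, 10) · [14] (0, 13, 6) · [15] (13, 7, 3) · [16] (17, 9, 3) · [17] (0, 13, 6) · [18] (10, 13, 2) · [19] (6, 9, 10) · [20] (10, 17, 0) · [21] (10, 17, 0) · [22] (0, 13, 6) · [23] (6, 9, 10) · [24] (10, 17, 0) · [25] (17, 9, 3) · [26] (6, 9, 10)

The 26 indices split into 6 linkage classes (same alcove rep ⇔ same W_29-dot-orbit):

[[1, 3, 6, 10, 15], [2, 4, 12, 18], [5, 8, 20, 21, 24], [7, 14, 17, 22], [9, 16, 25], [11, 13, 19, 23, 26]]


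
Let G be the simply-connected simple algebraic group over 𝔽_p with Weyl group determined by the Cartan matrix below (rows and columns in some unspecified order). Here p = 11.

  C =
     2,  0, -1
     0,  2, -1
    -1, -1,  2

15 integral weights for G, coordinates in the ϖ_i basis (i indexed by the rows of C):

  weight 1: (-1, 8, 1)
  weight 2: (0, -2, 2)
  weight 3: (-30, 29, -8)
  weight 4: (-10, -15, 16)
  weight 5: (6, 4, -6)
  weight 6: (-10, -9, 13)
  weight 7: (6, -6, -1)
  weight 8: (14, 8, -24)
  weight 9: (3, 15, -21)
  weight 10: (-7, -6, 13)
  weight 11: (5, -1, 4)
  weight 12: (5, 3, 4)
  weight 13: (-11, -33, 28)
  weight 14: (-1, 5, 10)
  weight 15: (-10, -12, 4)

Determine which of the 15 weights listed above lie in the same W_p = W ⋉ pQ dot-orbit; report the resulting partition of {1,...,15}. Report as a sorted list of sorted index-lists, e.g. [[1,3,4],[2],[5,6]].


C ↔ A_3 under row/col permutation; |W(A_3)| = 24.

Ā_11 reps of the 15 weights (A_3, coords as presented):

    λ_1+ρ ↦ (0, 9, 2)
    λ_2+ρ ↦ (1, 1, 2)
    λ_3+ρ ↦ (4, 3, 1)
    λ_4+ρ ↦ (3, 2, 3)
    λ_5+ρ ↦ (2, 0, 5)
    λ_6+ρ ↦ (3, 2, 3)
    λ_7+ρ ↦ (2, 0, 5)
    λ_8+ρ ↦ (1, 1, 2)
    λ_9+ρ ↦ (2, 0, 5)
    λ_10+ρ ↦ (3, 2, 3)
    λ_11+ρ ↦ (6, 0, 5)
    λ_12+ρ ↦ (2, 0, 5)
    λ_13+ρ ↦ (1, 1, 2)
    λ_14+ρ ↦ (6, 0, 5)
    λ_15+ρ ↦ (2, 0, 5)

Grouping the 15 weights by Ā_11-representative: 6 linkage classes.

[[1], [2, 8, 13], [3], [4, 6, 10], [5, 7, 9, 12, 15], [11, 14]]


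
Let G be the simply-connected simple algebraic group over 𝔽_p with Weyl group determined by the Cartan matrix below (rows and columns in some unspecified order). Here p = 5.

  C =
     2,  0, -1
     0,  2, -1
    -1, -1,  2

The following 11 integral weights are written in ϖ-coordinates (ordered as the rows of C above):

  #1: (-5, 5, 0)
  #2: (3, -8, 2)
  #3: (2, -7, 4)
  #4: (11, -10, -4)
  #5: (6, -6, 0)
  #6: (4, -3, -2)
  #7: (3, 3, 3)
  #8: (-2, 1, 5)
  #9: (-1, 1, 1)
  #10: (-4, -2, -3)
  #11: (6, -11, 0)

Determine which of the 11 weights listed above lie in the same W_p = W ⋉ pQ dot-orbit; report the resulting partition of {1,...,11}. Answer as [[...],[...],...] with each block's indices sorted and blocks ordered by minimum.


A_3 Cartan matrix, 3 simple roots permuted; ρ=(1,1,1).

Each λ_j+ρ reduced to Ā_5; 3-tuples below use C's row order:

  1: (1, 1, 2) · 2: (2, 1, 2) · 3: (1, 2, 0) · 4: (1, 2, 0) · 5: (0, 2, 2) · 6: (2, 1, 2) · 7: (1, 1, 2) · 8: (2, 1, 2) · 9: (0, 2, 2) · 10: (0, 2, 2) · 11: (1, 2, 0)

4 distinct reps among the 11 weights ⇒ 4 W_5-linkage classes:

[[1, 7], [2, 6, 8], [3, 4, 11], [5, 9, 10]]


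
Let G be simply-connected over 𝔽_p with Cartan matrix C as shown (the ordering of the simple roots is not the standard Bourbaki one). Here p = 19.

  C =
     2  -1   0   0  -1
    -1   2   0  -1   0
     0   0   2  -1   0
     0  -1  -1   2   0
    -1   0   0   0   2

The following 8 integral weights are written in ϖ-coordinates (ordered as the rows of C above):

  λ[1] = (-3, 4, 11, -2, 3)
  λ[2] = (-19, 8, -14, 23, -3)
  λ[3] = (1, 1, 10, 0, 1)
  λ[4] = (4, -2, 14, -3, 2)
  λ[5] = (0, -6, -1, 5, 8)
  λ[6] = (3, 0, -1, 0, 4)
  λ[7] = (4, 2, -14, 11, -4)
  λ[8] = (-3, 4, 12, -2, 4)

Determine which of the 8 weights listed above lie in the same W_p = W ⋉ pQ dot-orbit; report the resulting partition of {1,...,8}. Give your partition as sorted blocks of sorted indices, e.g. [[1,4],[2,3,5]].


Dynkin diagram of C (from the 8 off-diagonal −1 entries): A_5.

W_19-reps of the 8 weights in Ā_19 (same 5-coord order as C):

  [1] (2, 2, 11, 1, 2) · [2] (4, 1, 0, 1, 5) · [3] (2, 2, 11, 1, 2) · [4] (2, 2, 11, 1, 2) · [5] (4, 1, 0, 1, 5) · [6] (4, 1, 0, 1, 5) · [7] (2, 2, 11, 1, 2) · [8] (2, 2, 11, 1, 2)

Grouping the 8 weights by Ā_19-representative: 2 linkage classes.

[[1, 3, 4, 7, 8], [2, 5, 6]]


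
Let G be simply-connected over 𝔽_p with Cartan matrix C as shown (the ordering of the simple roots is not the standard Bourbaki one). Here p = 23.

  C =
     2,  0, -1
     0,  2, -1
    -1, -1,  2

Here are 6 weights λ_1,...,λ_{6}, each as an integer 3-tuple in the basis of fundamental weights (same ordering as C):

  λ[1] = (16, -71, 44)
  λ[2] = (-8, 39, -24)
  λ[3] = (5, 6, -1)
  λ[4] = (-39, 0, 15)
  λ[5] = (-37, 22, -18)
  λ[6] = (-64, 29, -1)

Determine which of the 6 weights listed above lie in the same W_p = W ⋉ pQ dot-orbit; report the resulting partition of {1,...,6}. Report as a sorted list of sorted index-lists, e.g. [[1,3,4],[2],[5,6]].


Type A_3, rank 3, |W|=24; reorder rows/cols to standard.

Alcove-folded reps (p=23, 6 weights, presented ϖ-order):

  λ_1 → (1, 6, 1) · λ_2 → (6, 7, 0) · λ_3 → (6, 7, 0) · λ_4 → (1, 6, 1) · λ_5 → (6, 7, 0) · λ_6 → (6, 7, 0)

Linkage partition of the 6 weights (2 classes, p=23):

[[1, 4], [2, 3, 5, 6]]


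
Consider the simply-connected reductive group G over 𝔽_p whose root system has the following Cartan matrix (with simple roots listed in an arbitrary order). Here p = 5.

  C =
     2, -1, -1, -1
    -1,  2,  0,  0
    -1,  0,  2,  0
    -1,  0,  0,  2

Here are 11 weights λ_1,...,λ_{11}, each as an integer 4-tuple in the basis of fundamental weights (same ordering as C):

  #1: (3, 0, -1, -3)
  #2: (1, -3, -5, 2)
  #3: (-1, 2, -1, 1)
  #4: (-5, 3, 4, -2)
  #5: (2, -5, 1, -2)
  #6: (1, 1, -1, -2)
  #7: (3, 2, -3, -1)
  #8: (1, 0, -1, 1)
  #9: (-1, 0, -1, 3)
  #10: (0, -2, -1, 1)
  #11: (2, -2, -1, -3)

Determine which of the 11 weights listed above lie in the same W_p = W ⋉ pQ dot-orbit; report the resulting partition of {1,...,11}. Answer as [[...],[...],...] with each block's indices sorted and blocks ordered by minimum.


C ↔ D_4 under row/col permutation; |W(D_4)| = 192.

Folding the 11 weights λ_j+ρ into Ā_5 (reps in the given 4-coord order):

  λ_1 → (0, 1, 0, 2)
  λ_2 → (1, 2, 0, 1)
  λ_3 → (0, 3, 0, 2)
  λ_4 → (0, 1, 0, 4)
  λ_5 → (1, 2, 0, 1)
  λ_6 → (1, 2, 0, 1)
  λ_7 → (0, 1, 0, 2)
  λ_8 → (0, 1, 0, 2)
  λ_9 → (0, 1, 0, 4)
  λ_10 → (0, 1, 0, 2)
  λ_11 → (0, 1, 0, 2)

4 distinct reps among the 11 weights ⇒ 4 W_5-linkage classes:

[[1, 7, 8, 10, 11], [2, 5, 6], [3], [4, 9]]


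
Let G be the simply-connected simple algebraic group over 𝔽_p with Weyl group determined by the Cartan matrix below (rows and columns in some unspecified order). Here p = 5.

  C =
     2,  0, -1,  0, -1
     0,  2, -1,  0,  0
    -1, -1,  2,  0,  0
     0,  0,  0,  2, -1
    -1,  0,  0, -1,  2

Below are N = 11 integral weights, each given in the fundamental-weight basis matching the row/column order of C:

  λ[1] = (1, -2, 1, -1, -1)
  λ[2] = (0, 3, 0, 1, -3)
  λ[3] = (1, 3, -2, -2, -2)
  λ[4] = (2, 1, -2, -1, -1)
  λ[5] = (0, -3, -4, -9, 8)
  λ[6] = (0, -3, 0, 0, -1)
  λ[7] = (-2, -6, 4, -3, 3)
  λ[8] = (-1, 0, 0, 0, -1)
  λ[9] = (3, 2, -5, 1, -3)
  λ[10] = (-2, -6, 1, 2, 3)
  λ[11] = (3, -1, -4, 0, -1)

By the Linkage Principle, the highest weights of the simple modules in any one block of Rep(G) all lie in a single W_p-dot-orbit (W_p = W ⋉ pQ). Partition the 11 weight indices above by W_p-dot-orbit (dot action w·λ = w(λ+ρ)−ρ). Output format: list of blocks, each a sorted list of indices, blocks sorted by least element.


Root system A_5: the 5×5 matrix C matches after relabeling.

Alcove-folded reps (p=5, 11 weights, presented ϖ-order):

    λ_1 → (2, 1, 1, 0, 0)
    λ_2 → (1, 3, 0, 1, 0)
    λ_3 → (1, 3, 0, 1, 0)
    λ_4 → (2, 1, 1, 0, 0)
    λ_5 → (2, 1, 1, 0, 0)
    λ_6 → (0, 1, 1, 1, 0)
    λ_7 → (0, 1, 1, 1, 0)
    λ_8 → (0, 1, 1, 1, 0)
    λ_9 → (2, 1, 1, 0, 0)
    λ_10 → (2, 1, 1, 0, 0)
    λ_11 → (1, 3, 0, 1, 0)

These 11 weights hit 3 W_5-dot-orbits; sizes (5, 3, 3):

[[1, 4, 5, 9, 10], [2, 3, 11], [6, 7, 8]]


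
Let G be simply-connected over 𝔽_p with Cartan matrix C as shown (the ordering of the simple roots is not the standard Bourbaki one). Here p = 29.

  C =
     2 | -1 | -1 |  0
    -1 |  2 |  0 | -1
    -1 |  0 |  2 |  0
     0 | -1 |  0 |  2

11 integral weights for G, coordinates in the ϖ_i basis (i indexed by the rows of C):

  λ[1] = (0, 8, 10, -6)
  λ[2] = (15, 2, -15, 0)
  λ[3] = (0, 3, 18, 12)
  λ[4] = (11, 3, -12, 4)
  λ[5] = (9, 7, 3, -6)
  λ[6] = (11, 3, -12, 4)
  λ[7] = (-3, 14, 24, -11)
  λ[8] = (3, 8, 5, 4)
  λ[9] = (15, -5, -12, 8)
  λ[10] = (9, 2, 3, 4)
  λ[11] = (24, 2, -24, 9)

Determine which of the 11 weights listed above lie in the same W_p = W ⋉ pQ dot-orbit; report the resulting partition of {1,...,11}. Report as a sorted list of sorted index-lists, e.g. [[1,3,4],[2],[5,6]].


Type A_4, rank 4, |W|=120; reorder rows/cols to standard.

W_29-reps of the 11 weights in Ā_29 (same 4-coord order as C):

  [1] (1, 4, 11, 5) · [2] (2, 3, 14, 1) · [3] (1, 4, 11, 5) · [4] (1, 4, 11, 5) · [5] (10, 3, 4, 5) · [6] (1, 4, 11, 5) · [7] (2, 3, 14, 1) · [8] (4, 9, 6, 5) · [9] (1, 4, 11, 5) · [10] (10, 3, 4, 5) · [11] (2, 3, 14, 1)

The 11 indices split into 4 linkage classes (same alcove rep ⇔ same W_29-dot-orbit):

[[1, 3, 4, 6, 9], [2, 7, 11], [5, 10], [8]]


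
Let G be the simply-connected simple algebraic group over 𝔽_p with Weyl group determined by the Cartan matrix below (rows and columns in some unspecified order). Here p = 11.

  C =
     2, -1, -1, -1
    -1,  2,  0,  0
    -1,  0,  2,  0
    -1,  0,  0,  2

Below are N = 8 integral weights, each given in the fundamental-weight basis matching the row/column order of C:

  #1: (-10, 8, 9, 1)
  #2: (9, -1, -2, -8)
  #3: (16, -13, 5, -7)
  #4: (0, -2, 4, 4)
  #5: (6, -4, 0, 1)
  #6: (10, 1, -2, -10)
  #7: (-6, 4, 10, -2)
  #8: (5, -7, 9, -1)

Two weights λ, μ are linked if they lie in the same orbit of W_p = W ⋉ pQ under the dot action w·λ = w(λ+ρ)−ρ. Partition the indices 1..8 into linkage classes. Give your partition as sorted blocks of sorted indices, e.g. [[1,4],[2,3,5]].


Root system D_4: the 4×4 matrix C matches after relabeling.

W_11-reps of the 8 weights in Ā_11 (same 4-coord order as C):

    λ_1+ρ ↦ (1, 0, 1, 7)
    λ_2+ρ ↦ (1, 0, 1, 7)
    λ_3+ρ ↦ (0, 1, 5, 5)
    λ_4+ρ ↦ (0, 1, 5, 5)
    λ_5+ρ ↦ (1, 3, 1, 2)
    λ_6+ρ ↦ (1, 0, 1, 7)
    λ_7+ρ ↦ (0, 1, 5, 5)
    λ_8+ρ ↦ (0, 1, 5, 5)

The 8 indices split into 3 linkage classes (same alcove rep ⇔ same W_11-dot-orbit):

[[1, 2, 6], [3, 4, 7, 8], [5]]


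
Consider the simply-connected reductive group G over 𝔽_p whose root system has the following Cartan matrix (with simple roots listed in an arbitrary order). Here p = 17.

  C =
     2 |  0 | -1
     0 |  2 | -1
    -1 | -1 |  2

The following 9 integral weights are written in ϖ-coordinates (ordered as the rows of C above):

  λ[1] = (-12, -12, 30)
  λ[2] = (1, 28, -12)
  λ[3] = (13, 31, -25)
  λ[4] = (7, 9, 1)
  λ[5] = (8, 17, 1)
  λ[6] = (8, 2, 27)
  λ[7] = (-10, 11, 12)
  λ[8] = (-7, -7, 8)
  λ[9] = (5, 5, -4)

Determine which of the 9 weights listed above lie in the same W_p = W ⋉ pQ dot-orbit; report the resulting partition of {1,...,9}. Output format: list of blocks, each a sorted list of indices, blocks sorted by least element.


A_3 Cartan matrix, 3 simple roots permuted; ρ=(1,1,1).

λ_j+ρ reflected into Ā_17 (⟨·,θ^∨⟩≤17); 3-tuples as given:

  λ_1 → (3, 3, 3) · λ_2 → (2, 5, 1) · λ_3 → (5, 7, 2) · λ_4 → (5, 7, 2) · λ_5 → (2, 5, 1) · λ_6 → (3, 3, 3) · λ_7 → (1, 4, 4) · λ_8 → (3, 3, 3) · λ_9 → (3, 3, 3)

Partition of {1..9} into 4 W_17-dot-orbits:

[[1, 6, 8, 9], [2, 5], [3, 4], [7]]


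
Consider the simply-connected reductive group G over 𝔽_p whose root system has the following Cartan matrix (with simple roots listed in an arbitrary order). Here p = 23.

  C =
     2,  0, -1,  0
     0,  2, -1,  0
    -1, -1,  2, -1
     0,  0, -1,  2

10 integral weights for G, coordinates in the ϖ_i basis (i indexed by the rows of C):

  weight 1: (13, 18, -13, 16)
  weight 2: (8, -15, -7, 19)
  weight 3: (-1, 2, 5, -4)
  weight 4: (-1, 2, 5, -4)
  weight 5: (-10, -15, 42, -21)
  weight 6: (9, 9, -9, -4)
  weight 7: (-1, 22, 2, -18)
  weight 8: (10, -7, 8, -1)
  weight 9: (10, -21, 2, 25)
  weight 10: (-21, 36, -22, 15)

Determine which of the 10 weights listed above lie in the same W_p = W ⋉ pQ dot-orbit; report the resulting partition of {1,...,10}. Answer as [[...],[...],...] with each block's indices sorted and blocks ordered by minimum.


Type D_4, rank 4, |W|=192; reorder rows/cols to standard.

Alcove-folded reps (p=23, 10 weights, presented ϖ-order):

  [1] (1, 4, 2, 2);  [2] (11, 6, 3, 0);  [3] (0, 3, 3, 3);  [4] (0, 3, 3, 3);  [5] (11, 6, 3, 0);  [6] (1, 1, 1, 8);  [7] (11, 6, 3, 0);  [8] (11, 6, 3, 0);  [9] (0, 3, 3, 3);  [10] (2, 9, 3, 2)

Partition of {1..10} into 5 W_23-dot-orbits:

[[1], [2, 5, 7, 8], [3, 4, 9], [6], [10]]


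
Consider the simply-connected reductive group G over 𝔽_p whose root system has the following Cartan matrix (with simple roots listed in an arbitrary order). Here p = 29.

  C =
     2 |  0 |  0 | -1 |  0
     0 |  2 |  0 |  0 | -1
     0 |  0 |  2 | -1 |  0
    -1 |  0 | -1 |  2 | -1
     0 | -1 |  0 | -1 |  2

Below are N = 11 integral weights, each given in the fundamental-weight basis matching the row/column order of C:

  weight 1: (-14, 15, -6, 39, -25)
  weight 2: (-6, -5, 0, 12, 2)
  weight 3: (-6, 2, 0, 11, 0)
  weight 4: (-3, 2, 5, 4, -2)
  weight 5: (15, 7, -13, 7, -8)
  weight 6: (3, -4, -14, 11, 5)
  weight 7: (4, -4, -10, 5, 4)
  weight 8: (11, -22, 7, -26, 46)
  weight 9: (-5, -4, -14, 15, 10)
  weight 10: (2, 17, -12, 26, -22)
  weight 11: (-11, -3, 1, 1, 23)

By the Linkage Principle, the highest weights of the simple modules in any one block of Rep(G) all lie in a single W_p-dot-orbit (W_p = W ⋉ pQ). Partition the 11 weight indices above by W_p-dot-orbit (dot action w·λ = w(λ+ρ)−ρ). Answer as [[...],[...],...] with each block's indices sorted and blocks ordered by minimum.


C ↔ D_5 under row/col permutation; |W(D_5)| = 1920.

Alcove-folded reps (p=29, 11 weights, presented ϖ-order):

    [1] (2, 2, 6, 2, 1)
    [2] (5, 3, 1, 7, 1)
    [3] (5, 3, 1, 7, 1)
    [4] (2, 2, 6, 2, 1)
    [5] (5, 3, 1, 7, 1)
    [6] (3, 3, 12, 1, 2)
    [7] (2, 2, 6, 2, 1)
    [8] (5, 3, 1, 7, 1)
    [9] (3, 3, 12, 1, 2)
    [10] (2, 2, 6, 2, 1)
    [11] (2, 2, 6, 2, 1)

These 11 weights hit 3 W_29-dot-orbits; sizes (5, 4, 2):

[[1, 4, 7, 10, 11], [2, 3, 5, 8], [6, 9]]


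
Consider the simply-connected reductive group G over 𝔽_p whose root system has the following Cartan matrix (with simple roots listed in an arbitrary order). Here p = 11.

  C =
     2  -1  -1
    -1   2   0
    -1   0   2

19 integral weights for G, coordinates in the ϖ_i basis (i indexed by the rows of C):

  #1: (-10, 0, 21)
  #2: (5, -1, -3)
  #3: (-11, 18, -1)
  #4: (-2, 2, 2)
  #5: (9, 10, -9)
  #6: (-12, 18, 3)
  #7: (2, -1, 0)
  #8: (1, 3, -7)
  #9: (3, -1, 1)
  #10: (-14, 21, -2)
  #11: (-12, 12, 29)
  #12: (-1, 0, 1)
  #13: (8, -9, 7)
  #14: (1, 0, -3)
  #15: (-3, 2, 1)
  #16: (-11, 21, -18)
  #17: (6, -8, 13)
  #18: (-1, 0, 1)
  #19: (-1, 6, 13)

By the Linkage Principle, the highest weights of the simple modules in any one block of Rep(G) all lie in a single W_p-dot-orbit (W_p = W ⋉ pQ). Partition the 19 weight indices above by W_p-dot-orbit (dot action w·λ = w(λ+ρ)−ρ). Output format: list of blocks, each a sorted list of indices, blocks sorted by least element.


Root system A_3: the 3×3 matrix C matches after relabeling.

W_11-reps of the 19 weights in Ā_11 (same 3-coord order as C):

  1: (2, 1, 0);  2: (4, 0, 2);  3: (0, 1, 2);  4: (1, 2, 2);  5: (0, 1, 2);  6: (3, 0, 1);  7: (3, 0, 1);  8: (4, 0, 2);  9: (4, 0, 2);  10: (2, 1, 0);  11: (2, 1, 0);  12: (0, 1, 2);  13: (1, 2, 2);  14: (0, 1, 2);  15: (2, 1, 0);  16: (5, 5, 0);  17: (3, 0, 1);  18: (0, 1, 2);  19: (3, 0, 1)

The 19 indices split into 6 linkage classes (same alcove rep ⇔ same W_11-dot-orbit):

[[1, 10, 11, 15], [2, 8, 9], [3, 5, 12, 14, 18], [4, 13], [6, 7, 17, 19], [16]]


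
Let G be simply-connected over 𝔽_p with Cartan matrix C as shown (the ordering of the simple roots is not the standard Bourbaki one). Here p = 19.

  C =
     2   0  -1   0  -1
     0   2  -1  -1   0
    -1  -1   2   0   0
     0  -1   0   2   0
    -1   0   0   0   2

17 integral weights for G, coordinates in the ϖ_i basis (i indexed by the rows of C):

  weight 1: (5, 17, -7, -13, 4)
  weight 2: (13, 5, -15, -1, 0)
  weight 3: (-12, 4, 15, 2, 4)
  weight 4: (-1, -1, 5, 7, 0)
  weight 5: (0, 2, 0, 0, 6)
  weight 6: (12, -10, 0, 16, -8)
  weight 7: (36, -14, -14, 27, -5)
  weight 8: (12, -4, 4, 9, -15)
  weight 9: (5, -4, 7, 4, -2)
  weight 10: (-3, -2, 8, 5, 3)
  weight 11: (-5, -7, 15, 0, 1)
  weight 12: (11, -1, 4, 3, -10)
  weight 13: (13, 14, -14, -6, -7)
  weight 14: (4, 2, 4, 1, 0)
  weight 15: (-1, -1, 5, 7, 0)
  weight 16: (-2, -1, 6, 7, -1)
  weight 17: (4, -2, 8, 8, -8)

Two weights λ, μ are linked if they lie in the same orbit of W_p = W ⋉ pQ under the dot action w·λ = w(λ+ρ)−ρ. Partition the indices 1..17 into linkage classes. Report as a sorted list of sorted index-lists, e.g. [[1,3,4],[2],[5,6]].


Type A_5, rank 5, |W|=720; reorder rows/cols to standard.

λ_j+ρ reflected into Ā_19 (⟨·,θ^∨⟩≤19); 5-tuples as given:

    1: (0, 0, 6, 8, 1)
    2: (0, 0, 6, 8, 1)
    3: (5, 3, 5, 2, 1)
    4: (0, 0, 6, 8, 1)
    5: (1, 3, 1, 1, 7)
    6: (2, 1, 6, 5, 2)
    7: (1, 3, 1, 1, 7)
    8: (1, 3, 1, 1, 7)
    9: (5, 3, 5, 2, 1)
    10: (2, 1, 6, 5, 2)
    11: (2, 1, 6, 5, 2)
    12: (3, 0, 5, 2, 7)
    13: (5, 3, 5, 2, 1)
    14: (5, 3, 5, 2, 1)
    15: (0, 0, 6, 8, 1)
    16: (0, 0, 6, 8, 1)
    17: (2, 1, 6, 5, 2)

Linkage partition of the 17 weights (5 classes, p=19):

[[1, 2, 4, 15, 16], [3, 9, 13, 14], [5, 7, 8], [6, 10, 11, 17], [12]]


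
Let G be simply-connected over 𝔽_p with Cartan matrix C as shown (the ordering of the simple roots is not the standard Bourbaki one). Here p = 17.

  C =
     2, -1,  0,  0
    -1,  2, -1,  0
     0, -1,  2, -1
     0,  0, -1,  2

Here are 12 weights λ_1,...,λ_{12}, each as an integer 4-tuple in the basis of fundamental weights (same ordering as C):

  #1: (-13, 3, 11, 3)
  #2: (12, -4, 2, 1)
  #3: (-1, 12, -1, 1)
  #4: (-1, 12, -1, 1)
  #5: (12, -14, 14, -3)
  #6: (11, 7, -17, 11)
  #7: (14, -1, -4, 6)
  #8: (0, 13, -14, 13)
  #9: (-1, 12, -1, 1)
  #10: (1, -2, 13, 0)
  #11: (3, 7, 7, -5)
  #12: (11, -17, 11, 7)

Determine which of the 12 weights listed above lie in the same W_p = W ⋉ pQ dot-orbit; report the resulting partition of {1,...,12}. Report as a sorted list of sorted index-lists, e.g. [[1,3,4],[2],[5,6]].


Dynkin diagram of C (from the 6 off-diagonal −1 entries): A_4.

W_17-reps of the 12 weights in Ā_17 (same 4-coord order as C):

    λ_1+ρ ↦ (1, 8, 4, 1)
    λ_2+ρ ↦ (10, 3, 0, 2)
    λ_3+ρ ↦ (0, 13, 0, 2)
    λ_4+ρ ↦ (0, 13, 0, 2)
    λ_5+ρ ↦ (0, 13, 0, 2)
    λ_6+ρ ↦ (1, 8, 4, 1)
    λ_7+ρ ↦ (10, 3, 0, 2)
    λ_8+ρ ↦ (1, 1, 13, 1)
    λ_9+ρ ↦ (0, 13, 0, 2)
    λ_10+ρ ↦ (1, 1, 13, 1)
    λ_11+ρ ↦ (1, 8, 4, 1)
    λ_12+ρ ↦ (1, 8, 4, 1)

These 12 weights hit 4 W_17-dot-orbits; sizes (4, 2, 4, 2):

[[1, 6, 11, 12], [2, 7], [3, 4, 5, 9], [8, 10]]


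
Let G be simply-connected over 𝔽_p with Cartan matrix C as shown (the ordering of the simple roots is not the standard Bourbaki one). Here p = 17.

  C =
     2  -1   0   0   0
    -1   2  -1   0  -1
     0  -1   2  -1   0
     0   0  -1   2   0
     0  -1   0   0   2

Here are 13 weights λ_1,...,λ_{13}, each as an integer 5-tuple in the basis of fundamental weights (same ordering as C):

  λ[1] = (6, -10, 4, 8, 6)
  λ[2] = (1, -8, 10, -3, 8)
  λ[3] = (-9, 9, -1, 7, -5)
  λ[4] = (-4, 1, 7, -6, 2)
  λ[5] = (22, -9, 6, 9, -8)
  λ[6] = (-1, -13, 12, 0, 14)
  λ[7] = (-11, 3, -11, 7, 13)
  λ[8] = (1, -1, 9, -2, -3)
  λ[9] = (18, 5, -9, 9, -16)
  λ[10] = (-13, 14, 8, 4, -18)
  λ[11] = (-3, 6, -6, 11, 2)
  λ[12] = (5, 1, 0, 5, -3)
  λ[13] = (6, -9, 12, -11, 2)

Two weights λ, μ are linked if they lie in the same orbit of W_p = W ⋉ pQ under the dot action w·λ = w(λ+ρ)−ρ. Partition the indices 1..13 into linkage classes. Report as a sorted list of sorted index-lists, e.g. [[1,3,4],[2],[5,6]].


D_5 Cartan matrix, 5 simple roots permuted; ρ=(1,1,1,1,1).

Ā_17 reps of the 13 weights (D_5, coords as presented):

    [1] (2, 1, 2, 5, 2)
    [2] (5, 2, 2, 2, 2)
    [3] (6, 0, 1, 6, 2)
    [4] (2, 1, 2, 5, 2)
    [5] (0, 2, 5, 1, 0)
    [6] (12, 0, 0, 1, 3)
    [7] (6, 0, 1, 6, 2)
    [8] (0, 2, 5, 1, 0)
    [9] (0, 2, 5, 1, 0)
    [10] (2, 0, 0, 7, 3)
    [11] (2, 0, 0, 7, 3)
    [12] (6, 0, 1, 6, 2)
    [13] (2, 1, 2, 5, 2)

Linkage partition of the 13 weights (6 classes, p=17):

[[1, 4, 13], [2], [3, 7, 12], [5, 8, 9], [6], [10, 11]]


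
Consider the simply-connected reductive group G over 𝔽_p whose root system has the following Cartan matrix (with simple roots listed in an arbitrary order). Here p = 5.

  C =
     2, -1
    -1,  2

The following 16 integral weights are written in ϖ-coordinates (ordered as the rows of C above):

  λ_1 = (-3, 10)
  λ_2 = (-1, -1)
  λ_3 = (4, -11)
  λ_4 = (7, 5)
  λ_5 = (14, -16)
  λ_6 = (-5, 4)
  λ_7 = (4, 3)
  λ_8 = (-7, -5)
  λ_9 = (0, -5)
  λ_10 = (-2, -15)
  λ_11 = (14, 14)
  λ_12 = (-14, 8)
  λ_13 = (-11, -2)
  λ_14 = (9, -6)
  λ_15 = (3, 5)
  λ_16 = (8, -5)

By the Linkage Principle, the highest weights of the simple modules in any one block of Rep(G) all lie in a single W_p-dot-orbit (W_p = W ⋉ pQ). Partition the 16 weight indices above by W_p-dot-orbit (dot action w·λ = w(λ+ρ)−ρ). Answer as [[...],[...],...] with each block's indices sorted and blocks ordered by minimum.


Root system A_2: the 2×2 matrix C matches after relabeling.

W_5-reps of the 16 weights in Ā_5 (same 2-coord order as C):

    1: (3, 1)
    2: (0, 0)
    3: (0, 0)
    4: (3, 1)
    5: (0, 0)
    6: (4, 1)
    7: (1, 0)
    8: (1, 0)
    9: (3, 1)
    10: (1, 0)
    11: (0, 0)
    12: (3, 1)
    13: (4, 1)
    14: (0, 0)
    15: (1, 0)
    16: (1, 0)

Partition of {1..16} into 4 W_5-dot-orbits:

[[1, 4, 9, 12], [2, 3, 5, 11, 14], [6, 13], [7, 8, 10, 15, 16]]


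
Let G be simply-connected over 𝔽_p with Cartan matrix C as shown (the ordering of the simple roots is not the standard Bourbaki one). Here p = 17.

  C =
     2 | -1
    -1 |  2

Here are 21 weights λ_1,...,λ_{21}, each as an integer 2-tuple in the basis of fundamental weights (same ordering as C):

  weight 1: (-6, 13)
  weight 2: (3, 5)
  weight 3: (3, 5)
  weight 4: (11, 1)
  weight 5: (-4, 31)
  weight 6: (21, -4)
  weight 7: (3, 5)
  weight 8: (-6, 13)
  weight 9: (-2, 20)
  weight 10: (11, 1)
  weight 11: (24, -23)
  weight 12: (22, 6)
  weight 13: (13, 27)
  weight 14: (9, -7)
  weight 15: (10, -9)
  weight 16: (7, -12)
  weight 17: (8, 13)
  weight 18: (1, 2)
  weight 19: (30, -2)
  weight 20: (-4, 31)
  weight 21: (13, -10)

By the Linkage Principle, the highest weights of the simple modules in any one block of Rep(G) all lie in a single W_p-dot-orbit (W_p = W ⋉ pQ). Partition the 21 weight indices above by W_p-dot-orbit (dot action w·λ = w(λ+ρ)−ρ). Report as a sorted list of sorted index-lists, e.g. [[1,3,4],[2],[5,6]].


Dynkin diagram of C (from the 2 off-diagonal −1 entries): A_2.

Ā_17 reps of the 21 weights (A_2, coords as presented):

  1: (5, 9)
  2: (4, 6)
  3: (4, 6)
  4: (12, 2)
  5: (12, 2)
  6: (12, 2)
  7: (4, 6)
  8: (5, 9)
  9: (3, 13)
  10: (12, 2)
  11: (5, 9)
  12: (4, 6)
  13: (3, 8)
  14: (4, 6)
  15: (3, 8)
  16: (3, 8)
  17: (3, 8)
  18: (2, 3)
  19: (3, 13)
  20: (12, 2)
  21: (5, 9)

Linkage partition of the 21 weights (6 classes, p=17):

[[1, 8, 11, 21], [2, 3, 7, 12, 14], [4, 5, 6, 10, 20], [9, 19], [13, 15, 16, 17], [18]]


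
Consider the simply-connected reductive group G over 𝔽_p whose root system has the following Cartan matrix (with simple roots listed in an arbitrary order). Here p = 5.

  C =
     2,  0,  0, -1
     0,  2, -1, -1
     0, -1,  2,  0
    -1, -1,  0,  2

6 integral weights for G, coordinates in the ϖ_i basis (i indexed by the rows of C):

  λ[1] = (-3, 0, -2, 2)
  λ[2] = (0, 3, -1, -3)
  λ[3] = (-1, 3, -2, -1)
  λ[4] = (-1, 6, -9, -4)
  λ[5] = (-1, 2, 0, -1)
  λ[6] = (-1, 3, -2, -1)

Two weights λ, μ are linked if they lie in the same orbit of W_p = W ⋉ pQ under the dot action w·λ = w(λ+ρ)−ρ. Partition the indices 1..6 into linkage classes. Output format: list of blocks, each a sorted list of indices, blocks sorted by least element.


Type A_4, rank 4, |W|=120; reorder rows/cols to standard.

λ_j+ρ reflected into Ā_5 (⟨·,θ^∨⟩≤5); 4-tuples as given:

  1: (2, 0, 1, 1)
  2: (1, 2, 0, 1)
  3: (0, 3, 1, 0)
  4: (2, 0, 1, 1)
  5: (0, 3, 1, 0)
  6: (0, 3, 1, 0)

The 6 indices split into 3 linkage classes (same alcove rep ⇔ same W_5-dot-orbit):

[[1, 4], [2], [3, 5, 6]]


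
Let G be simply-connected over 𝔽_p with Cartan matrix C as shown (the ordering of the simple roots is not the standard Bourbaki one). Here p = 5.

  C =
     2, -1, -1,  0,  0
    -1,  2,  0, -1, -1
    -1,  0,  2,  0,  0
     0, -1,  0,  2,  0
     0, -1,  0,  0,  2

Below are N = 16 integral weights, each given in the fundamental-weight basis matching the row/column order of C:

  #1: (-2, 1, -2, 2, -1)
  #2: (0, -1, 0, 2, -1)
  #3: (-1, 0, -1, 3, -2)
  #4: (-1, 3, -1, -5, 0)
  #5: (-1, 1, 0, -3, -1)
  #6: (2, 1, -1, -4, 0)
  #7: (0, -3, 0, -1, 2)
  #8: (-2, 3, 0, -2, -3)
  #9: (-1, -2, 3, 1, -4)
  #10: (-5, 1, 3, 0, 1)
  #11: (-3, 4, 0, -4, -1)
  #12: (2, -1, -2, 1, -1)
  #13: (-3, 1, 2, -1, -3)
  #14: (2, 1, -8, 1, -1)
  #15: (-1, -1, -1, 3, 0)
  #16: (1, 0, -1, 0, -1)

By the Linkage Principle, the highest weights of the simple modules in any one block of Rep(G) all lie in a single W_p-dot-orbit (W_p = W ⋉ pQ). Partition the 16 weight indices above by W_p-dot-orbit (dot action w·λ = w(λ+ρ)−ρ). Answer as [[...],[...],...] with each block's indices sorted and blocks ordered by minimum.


C ↔ D_5 under row/col permutation; |W(D_5)| = 1920.

W_5-reps of the 16 weights in Ā_5 (same 5-coord order as C):

  [1] (0, 0, 1, 3, 0)
  [2] (0, 0, 1, 3, 0)
  [3] (0, 0, 0, 4, 1)
  [4] (0, 0, 0, 4, 1)
  [5] (0, 0, 1, 2, 0)
  [6] (0, 0, 1, 2, 0)
  [7] (0, 1, 0, 1, 0)
  [8] (1, 0, 0, 1, 2)
  [9] (1, 0, 0, 1, 2)
  [10] (0, 1, 0, 1, 0)
  [11] (0, 0, 1, 3, 0)
  [12] (0, 0, 1, 2, 0)
  [13] (0, 0, 1, 2, 0)
  [14] (0, 0, 1, 2, 0)
  [15] (0, 0, 0, 4, 1)
  [16] (0, 1, 0, 1, 0)

5 distinct reps among the 16 weights ⇒ 5 W_5-linkage classes:

[[1, 2, 11], [3, 4, 15], [5, 6, 12, 13, 14], [7, 10, 16], [8, 9]]


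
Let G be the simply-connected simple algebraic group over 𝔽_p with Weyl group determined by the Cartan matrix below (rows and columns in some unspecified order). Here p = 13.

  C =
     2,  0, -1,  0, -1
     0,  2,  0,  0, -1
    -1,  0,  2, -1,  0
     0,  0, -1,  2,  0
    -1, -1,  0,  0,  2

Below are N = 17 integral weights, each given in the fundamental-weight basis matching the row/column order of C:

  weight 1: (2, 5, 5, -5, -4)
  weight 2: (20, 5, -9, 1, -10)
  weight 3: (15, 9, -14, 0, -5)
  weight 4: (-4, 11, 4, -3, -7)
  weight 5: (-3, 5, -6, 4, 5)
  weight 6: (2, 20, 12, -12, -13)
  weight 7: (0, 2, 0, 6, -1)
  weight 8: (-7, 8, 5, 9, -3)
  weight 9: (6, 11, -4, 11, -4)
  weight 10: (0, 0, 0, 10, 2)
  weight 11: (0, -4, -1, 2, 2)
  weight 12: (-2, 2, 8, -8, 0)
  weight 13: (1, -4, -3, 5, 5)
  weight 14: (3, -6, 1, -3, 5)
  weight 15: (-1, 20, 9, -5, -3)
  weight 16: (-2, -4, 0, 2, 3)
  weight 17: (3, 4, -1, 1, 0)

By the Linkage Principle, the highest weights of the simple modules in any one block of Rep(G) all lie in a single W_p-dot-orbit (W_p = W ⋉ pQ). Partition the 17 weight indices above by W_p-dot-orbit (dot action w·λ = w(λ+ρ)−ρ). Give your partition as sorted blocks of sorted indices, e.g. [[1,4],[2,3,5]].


Type A_5, rank 5, |W|=720; reorder rows/cols to standard.

Folding the 17 weights λ_j+ρ into Ā_13 (reps in the given 5-coord order):

    1: (0, 3, 2, 4, 3)
    2: (4, 5, 0, 2, 1)
    3: (1, 3, 0, 3, 0)
    4: (0, 3, 2, 4, 3)
    5: (4, 5, 0, 2, 1)
    6: (1, 3, 1, 7, 0)
    7: (1, 3, 1, 7, 0)
    8: (0, 3, 2, 4, 3)
    9: (1, 3, 0, 3, 0)
    10: (1, 3, 1, 7, 0)
    11: (1, 3, 0, 3, 0)
    12: (1, 3, 1, 7, 0)
    13: (0, 3, 2, 4, 3)
    14: (4, 5, 0, 2, 1)
    15: (0, 3, 2, 4, 3)
    16: (1, 3, 0, 3, 0)
    17: (4, 5, 0, 2, 1)

Linkage partition of the 17 weights (4 classes, p=13):

[[1, 4, 8, 13, 15], [2, 5, 14, 17], [3, 9, 11, 16], [6, 7, 10, 12]]
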